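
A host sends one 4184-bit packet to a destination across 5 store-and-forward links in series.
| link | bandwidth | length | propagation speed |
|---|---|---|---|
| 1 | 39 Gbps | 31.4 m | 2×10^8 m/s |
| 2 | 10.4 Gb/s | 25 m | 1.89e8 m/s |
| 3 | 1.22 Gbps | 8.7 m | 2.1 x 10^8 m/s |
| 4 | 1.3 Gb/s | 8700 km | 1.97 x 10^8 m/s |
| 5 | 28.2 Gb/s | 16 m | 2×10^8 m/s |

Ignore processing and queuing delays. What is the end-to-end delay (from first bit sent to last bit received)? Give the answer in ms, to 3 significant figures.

Transmission delays (L/R per hop): 0.000107282, 0.000402308, 0.00342951, 0.00321846, 0.000148369 ms; sum = 0.00730593 ms.
Propagation delays (d/s per hop): 0.000157, 0.000132275, 4.14286e-05, 44.1624, 8e-05 ms; sum = 44.1628 ms.
End-to-end = 44.2 ms.

44.2 ms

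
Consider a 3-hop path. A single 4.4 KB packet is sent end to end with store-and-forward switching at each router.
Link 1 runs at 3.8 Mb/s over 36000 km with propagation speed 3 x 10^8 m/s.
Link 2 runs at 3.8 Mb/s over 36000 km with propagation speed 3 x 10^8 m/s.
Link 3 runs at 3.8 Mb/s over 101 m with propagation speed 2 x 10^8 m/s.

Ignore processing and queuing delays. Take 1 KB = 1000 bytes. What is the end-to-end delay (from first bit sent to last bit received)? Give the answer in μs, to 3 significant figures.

268000 μs

L = 35200 bits.
Transmission delay per hop = L/R = 35200/3800000 = 9263.16 μs; 3 hops → 27789.5 μs.
Propagation delays (d/s per hop): 120000, 120000, 0.505 μs; sum = 240001 μs.
End-to-end = 268000 μs.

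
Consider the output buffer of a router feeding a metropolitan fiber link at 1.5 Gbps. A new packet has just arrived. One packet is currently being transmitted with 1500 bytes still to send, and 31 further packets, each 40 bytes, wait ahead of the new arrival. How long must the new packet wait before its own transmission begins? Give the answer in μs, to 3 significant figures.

Each queued packet: L/R = 320/1500000000 = 0.213333 μs.
31 queued → 6.61333 μs.
Plus remaining 12000 bits of current packet: 8 μs.
Queuing delay = 14.6 μs.

14.6 μs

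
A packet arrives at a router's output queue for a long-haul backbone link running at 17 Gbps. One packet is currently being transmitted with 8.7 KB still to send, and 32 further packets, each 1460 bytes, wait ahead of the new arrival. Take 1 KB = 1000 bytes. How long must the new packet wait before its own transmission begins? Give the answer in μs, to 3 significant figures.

Each queued packet: L/R = 11680/17000000000 = 0.687059 μs.
32 queued → 21.9859 μs.
Plus remaining 69600 bits of current packet: 4.09412 μs.
Queuing delay = 26.1 μs.

26.1 μs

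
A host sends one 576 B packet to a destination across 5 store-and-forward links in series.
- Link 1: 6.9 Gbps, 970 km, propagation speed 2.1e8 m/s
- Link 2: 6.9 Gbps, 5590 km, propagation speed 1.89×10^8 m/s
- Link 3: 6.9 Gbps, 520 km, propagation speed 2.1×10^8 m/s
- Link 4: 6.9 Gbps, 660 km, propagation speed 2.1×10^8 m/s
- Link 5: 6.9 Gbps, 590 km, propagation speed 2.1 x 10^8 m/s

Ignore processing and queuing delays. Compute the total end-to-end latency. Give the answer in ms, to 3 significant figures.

L = 576 × 8 = 4608 bits.
Transmission delay per hop = L/R = 4608/6900000000 = 0.000667826 ms; 5 hops → 0.00333913 ms.
Propagation delays (d/s per hop): 4.61905, 29.5767, 2.47619, 3.14286, 2.80952 ms; sum = 42.6243 ms.
End-to-end = 42.6 ms.

42.6 ms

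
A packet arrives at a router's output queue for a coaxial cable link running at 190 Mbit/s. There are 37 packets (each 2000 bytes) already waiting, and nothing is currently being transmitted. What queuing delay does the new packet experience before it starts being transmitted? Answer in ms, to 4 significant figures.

Each queued packet: L/R = 16000/190000000 = 0.0842105 ms.
37 queued → 3.11579 ms.
Queuing delay = 3.116 ms.

3.116 ms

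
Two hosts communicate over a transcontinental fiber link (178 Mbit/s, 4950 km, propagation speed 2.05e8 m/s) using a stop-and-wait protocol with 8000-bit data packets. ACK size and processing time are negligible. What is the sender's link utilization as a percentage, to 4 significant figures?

0.09298 %

t_tx = L/R = 8000/178000000 = 4.49438e-05 s.
t_prop = 4950000/2.05e+08 = 0.0241463 s; RTT = 0.0482927 s.
Cycle = t_tx + RTT = 0.0483376 s.
Utilization = t_tx / cycle = 4.49438e-05/0.0483376 = 0.09298 %.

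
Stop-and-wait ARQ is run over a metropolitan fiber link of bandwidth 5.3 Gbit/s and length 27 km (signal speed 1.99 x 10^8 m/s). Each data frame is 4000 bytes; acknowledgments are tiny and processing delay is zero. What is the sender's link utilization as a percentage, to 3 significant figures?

2.18 %

t_tx = L/R = 32000/5300000000 = 6.03774e-06 s.
t_prop = 27000/199000000 = 0.000135678 s; RTT = 0.000271357 s.
Cycle = t_tx + RTT = 0.000277395 s.
Utilization = t_tx / cycle = 6.03774e-06/0.000277395 = 2.18 %.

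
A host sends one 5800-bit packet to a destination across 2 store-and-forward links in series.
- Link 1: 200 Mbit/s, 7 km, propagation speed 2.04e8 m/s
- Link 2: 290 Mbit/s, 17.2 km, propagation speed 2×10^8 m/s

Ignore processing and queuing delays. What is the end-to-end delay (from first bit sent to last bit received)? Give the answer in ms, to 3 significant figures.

Transmission delays (L/R per hop): 0.029, 0.02 ms; sum = 0.049 ms.
Propagation delays (d/s per hop): 0.0343137, 0.086 ms; sum = 0.120314 ms.
End-to-end = 0.169 ms.

0.169 ms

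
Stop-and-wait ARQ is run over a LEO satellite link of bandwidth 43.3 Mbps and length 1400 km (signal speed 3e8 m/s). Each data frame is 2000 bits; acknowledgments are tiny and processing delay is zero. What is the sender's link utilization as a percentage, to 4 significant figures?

t_tx = L/R = 2000/43300000 = 4.61894e-05 s.
t_prop = 1400000/300000000 = 0.00466667 s; RTT = 0.00933333 s.
Cycle = t_tx + RTT = 0.00937952 s.
Utilization = t_tx / cycle = 4.61894e-05/0.00937952 = 0.4924 %.

0.4924 %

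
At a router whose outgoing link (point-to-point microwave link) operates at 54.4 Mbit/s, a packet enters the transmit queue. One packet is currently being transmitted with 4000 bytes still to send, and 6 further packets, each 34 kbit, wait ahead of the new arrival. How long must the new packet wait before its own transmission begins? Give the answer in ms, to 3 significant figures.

Each queued packet: L/R = 34000/54400000 = 0.625 ms.
6 queued → 3.75 ms.
Plus remaining 32000 bits of current packet: 0.588235 ms.
Queuing delay = 4.34 ms.

4.34 ms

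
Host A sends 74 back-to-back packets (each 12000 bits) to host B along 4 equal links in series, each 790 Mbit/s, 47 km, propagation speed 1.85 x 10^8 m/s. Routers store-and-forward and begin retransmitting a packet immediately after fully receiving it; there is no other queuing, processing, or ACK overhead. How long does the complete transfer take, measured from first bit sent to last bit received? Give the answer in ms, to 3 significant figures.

Per-hop transmission t_tx = L/R = 12000/790000000 = 0.0151899 ms.
Per-hop propagation t_prop = 47000/185000000 = 0.254054 ms.
Pipeline fill: first packet needs 4·t_tx to clear all hops; remaining 73 packets each add one t_tx.
Total = (4+74-1)·t_tx + 4·t_prop = 77·0.0151899 + 4·0.254054 = 2.19 ms.

2.19 ms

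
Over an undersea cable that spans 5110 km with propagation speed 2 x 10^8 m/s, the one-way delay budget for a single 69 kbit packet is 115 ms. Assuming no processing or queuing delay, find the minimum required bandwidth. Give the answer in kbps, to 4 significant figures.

771.4 kbps

Propagation delay = 5110000 / 200000000 = 25.55 ms.
Transmission budget = 115 − 25.55 = 89.45 ms.
R ≥ L / t_tx = 69000 bits / 0.08945 s = 771.4 kbps.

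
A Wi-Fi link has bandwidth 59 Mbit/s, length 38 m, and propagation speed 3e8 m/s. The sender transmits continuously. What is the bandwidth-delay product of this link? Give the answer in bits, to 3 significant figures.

7.47 bits

Propagation delay = 38 / 300000000 = 1.26667e-07 s.
BDP = R × t_prop = 59000000 × 1.26667e-07 = 7.47333 bits.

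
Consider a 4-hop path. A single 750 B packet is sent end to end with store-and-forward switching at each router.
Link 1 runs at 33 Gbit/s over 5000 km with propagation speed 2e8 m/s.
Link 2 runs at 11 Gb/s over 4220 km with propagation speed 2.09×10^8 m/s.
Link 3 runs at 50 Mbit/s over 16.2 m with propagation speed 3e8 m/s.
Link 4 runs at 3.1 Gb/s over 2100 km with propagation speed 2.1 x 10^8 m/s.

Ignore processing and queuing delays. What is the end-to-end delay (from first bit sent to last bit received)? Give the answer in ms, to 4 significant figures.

55.31 ms

L = 750 × 8 = 6000 bits.
Transmission delays (L/R per hop): 0.000181818, 0.000545455, 0.12, 0.00193548 ms; sum = 0.122663 ms.
Propagation delays (d/s per hop): 25, 20.1914, 5.4e-05, 10 ms; sum = 55.1914 ms.
End-to-end = 55.31 ms.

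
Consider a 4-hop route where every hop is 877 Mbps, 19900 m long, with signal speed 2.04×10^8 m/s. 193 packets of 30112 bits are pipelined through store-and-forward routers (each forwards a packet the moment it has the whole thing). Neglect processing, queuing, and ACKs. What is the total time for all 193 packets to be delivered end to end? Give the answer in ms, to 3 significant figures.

Per-hop transmission t_tx = L/R = 30112/877000000 = 0.0343352 ms.
Per-hop propagation t_prop = 19900/204000000 = 0.097549 ms.
Pipeline fill: first packet needs 4·t_tx to clear all hops; remaining 192 packets each add one t_tx.
Total = (4+193-1)·t_tx + 4·t_prop = 196·0.0343352 + 4·0.097549 = 7.12 ms.

7.12 ms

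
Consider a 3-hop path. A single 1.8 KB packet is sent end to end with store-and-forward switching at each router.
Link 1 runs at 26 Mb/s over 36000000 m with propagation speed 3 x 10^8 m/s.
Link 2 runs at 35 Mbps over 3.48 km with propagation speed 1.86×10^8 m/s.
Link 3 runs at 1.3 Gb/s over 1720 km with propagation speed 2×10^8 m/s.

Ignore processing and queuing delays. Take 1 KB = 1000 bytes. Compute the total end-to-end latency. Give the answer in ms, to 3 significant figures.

L = 14400 bits.
Transmission delays (L/R per hop): 0.553846, 0.411429, 0.0110769 ms; sum = 0.976352 ms.
Propagation delays (d/s per hop): 120, 0.0187097, 8.6 ms; sum = 128.619 ms.
End-to-end = 130 ms.

130 ms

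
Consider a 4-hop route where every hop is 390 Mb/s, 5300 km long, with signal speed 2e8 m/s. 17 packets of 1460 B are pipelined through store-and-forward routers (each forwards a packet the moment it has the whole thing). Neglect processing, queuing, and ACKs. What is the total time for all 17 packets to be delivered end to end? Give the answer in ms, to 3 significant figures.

Per-hop transmission t_tx = L/R = 11680/390000000 = 0.0299487 ms.
Per-hop propagation t_prop = 5300000/200000000 = 26.5 ms.
Pipeline fill: first packet needs 4·t_tx to clear all hops; remaining 16 packets each add one t_tx.
Total = (4+17-1)·t_tx + 4·t_prop = 20·0.0299487 + 4·26.5 = 107 ms.

107 ms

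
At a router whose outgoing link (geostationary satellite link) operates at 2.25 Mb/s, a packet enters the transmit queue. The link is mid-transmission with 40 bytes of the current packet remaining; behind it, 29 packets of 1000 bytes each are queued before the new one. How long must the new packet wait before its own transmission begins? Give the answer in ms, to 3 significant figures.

103 ms

Each queued packet: L/R = 8000/2250000 = 3.55556 ms.
29 queued → 103.111 ms.
Plus remaining 320 bits of current packet: 0.142222 ms.
Queuing delay = 103 ms.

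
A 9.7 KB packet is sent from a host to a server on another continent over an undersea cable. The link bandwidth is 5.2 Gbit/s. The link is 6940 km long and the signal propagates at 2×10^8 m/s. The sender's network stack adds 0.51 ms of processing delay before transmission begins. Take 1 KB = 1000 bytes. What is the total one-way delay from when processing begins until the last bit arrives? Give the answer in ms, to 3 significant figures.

L = 77600 bits.
Transmission delay = L/R = 77600 / 5200000000 = 0.0149231 ms.
Propagation delay = d/s = 6940000 m / 200000000 m/s = 34.7 ms.
Plus processing delay 0.51 ms = 0.51 ms.
Total = 35.2 ms.

35.2 ms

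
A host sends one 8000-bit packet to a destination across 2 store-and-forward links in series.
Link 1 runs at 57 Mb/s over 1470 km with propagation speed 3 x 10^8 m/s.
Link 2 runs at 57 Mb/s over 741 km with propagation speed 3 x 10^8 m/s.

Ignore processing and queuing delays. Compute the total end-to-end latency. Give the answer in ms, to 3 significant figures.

Transmission delay per hop = L/R = 8000/57000000 = 0.140351 ms; 2 hops → 0.280702 ms.
Propagation delays (d/s per hop): 4.9, 2.47 ms; sum = 7.37 ms.
End-to-end = 7.65 ms.

7.65 ms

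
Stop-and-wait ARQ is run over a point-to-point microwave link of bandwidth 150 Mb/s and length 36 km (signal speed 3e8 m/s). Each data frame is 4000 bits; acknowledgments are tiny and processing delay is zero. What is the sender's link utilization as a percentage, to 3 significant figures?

10.0 %

t_tx = L/R = 4000/150000000 = 2.66667e-05 s.
t_prop = 36000/300000000 = 0.00012 s; RTT = 0.00024 s.
Cycle = t_tx + RTT = 0.000266667 s.
Utilization = t_tx / cycle = 2.66667e-05/0.000266667 = 10.0 %.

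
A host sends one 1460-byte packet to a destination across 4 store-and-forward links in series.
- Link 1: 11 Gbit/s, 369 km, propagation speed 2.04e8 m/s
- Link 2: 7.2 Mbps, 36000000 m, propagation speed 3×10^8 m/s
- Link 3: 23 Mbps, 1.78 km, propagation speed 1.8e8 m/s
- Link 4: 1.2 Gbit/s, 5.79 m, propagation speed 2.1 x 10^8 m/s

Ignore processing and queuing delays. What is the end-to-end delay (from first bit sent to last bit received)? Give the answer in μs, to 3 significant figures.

124000 μs

L = 1460 × 8 = 11680 bits.
Transmission delays (L/R per hop): 1.06182, 1622.22, 507.826, 9.73333 μs; sum = 2140.84 μs.
Propagation delays (d/s per hop): 1808.82, 120000, 9.88889, 0.0275714 μs; sum = 121819 μs.
End-to-end = 124000 μs.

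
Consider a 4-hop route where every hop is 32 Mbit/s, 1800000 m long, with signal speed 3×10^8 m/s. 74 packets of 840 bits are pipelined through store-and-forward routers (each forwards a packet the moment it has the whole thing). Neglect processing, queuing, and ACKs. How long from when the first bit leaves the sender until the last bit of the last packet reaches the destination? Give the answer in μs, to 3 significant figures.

Per-hop transmission t_tx = L/R = 840/32000000 = 26.25 μs.
Per-hop propagation t_prop = 1800000/300000000 = 6000 μs.
Pipeline fill: first packet needs 4·t_tx to clear all hops; remaining 73 packets each add one t_tx.
Total = (4+74-1)·t_tx + 4·t_prop = 77·26.25 + 4·6000 = 26000 μs.

26000 μs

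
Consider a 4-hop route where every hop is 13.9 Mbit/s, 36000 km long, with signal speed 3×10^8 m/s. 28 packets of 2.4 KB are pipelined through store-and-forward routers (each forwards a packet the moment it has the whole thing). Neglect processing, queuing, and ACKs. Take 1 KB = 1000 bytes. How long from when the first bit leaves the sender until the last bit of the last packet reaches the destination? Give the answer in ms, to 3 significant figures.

523 ms

Per-hop transmission t_tx = L/R = 19200/13900000 = 1.38129 ms.
Per-hop propagation t_prop = 36000000/300000000 = 120 ms.
Pipeline fill: first packet needs 4·t_tx to clear all hops; remaining 27 packets each add one t_tx.
Total = (4+28-1)·t_tx + 4·t_prop = 31·1.38129 + 4·120 = 523 ms.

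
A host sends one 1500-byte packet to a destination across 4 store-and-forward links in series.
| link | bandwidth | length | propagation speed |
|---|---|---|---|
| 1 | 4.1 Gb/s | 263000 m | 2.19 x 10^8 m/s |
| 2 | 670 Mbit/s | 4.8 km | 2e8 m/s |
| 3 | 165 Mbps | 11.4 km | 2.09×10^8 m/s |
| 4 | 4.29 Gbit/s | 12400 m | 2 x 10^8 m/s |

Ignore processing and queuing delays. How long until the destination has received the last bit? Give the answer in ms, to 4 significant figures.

1.438 ms

L = 1500 × 8 = 12000 bits.
Transmission delays (L/R per hop): 0.00292683, 0.0179104, 0.0727273, 0.0027972 ms; sum = 0.0963618 ms.
Propagation delays (d/s per hop): 1.20091, 0.024, 0.0545455, 0.062 ms; sum = 1.34146 ms.
End-to-end = 1.438 ms.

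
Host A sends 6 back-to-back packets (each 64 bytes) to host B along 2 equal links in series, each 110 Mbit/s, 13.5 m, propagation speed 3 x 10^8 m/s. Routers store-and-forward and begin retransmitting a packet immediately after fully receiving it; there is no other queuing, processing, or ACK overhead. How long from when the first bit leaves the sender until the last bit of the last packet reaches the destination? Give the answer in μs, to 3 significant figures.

32.7 μs

Per-hop transmission t_tx = L/R = 512/110000000 = 4.65455 μs.
Per-hop propagation t_prop = 13.5/300000000 = 0.045 μs.
Pipeline fill: first packet needs 2·t_tx to clear all hops; remaining 5 packets each add one t_tx.
Total = (2+6-1)·t_tx + 2·t_prop = 7·4.65455 + 2·0.045 = 32.7 μs.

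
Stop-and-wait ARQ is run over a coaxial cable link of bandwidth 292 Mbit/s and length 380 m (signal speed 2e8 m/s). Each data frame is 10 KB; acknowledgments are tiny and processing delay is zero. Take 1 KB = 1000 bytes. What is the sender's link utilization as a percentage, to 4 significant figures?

98.63 %

t_tx = L/R = 80000/292000000 = 0.000273973 s.
t_prop = 380/200000000 = 1.9e-06 s; RTT = 3.8e-06 s.
Cycle = t_tx + RTT = 0.000277773 s.
Utilization = t_tx / cycle = 0.000273973/0.000277773 = 98.63 %.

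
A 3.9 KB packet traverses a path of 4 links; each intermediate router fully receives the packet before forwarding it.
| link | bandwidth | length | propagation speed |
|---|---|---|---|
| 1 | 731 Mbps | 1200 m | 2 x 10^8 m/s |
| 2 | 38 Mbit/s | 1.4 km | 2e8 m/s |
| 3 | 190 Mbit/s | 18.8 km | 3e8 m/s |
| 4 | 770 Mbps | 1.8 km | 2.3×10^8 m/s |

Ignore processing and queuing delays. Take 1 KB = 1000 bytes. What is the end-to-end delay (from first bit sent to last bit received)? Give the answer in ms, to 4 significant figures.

1.152 ms

L = 31200 bits.
Transmission delays (L/R per hop): 0.0426813, 0.821053, 0.164211, 0.0405195 ms; sum = 1.06846 ms.
Propagation delays (d/s per hop): 0.006, 0.007, 0.0626667, 0.00782609 ms; sum = 0.0834928 ms.
End-to-end = 1.152 ms.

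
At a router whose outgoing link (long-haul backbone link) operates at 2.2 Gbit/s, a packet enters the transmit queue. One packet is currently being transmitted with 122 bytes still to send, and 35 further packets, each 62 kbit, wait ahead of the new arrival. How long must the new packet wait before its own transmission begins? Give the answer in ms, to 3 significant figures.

Each queued packet: L/R = 62000/2200000000 = 0.0281818 ms.
35 queued → 0.986364 ms.
Plus remaining 976 bits of current packet: 0.000443636 ms.
Queuing delay = 0.987 ms.

0.987 ms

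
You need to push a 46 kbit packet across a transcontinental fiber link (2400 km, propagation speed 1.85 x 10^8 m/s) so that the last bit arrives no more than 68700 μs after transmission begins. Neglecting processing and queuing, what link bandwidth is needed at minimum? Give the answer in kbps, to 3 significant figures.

825 kbps

Propagation delay = 2400000 / 185000000 = 12973 μs.
Transmission budget = 68700 − 12973 = 55727 μs.
R ≥ L / t_tx = 46000 bits / 0.055727 s = 825 kbps.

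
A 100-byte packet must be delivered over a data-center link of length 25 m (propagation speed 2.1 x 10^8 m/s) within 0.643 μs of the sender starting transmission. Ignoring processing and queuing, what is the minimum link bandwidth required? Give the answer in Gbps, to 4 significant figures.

1.527 Gbps

L = 800 bits.
Propagation delay = 25 / 210000000 = 0.119048 μs.
Transmission budget = 0.643 − 0.119048 = 0.523952 μs.
R ≥ L / t_tx = 800 bits / 5.23952e-07 s = 1.527 Gbps.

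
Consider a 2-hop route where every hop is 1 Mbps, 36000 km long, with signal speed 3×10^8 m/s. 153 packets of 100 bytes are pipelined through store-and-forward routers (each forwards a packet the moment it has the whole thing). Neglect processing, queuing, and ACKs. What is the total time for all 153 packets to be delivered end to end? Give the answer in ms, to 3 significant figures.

Per-hop transmission t_tx = L/R = 800/1000000 = 0.8 ms.
Per-hop propagation t_prop = 36000000/300000000 = 120 ms.
Pipeline fill: first packet needs 2·t_tx to clear all hops; remaining 152 packets each add one t_tx.
Total = (2+153-1)·t_tx + 2·t_prop = 154·0.8 + 2·120 = 363 ms.

363 ms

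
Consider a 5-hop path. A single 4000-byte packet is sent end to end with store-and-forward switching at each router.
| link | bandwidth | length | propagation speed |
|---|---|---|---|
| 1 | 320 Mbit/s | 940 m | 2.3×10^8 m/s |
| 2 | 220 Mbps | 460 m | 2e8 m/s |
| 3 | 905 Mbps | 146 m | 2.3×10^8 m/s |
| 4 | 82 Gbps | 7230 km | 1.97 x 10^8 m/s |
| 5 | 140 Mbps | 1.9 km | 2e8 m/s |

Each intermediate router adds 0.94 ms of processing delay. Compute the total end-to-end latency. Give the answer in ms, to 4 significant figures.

L = 4000 × 8 = 32000 bits.
Transmission delays (L/R per hop): 0.1, 0.145455, 0.0353591, 0.000390244, 0.228571 ms; sum = 0.509775 ms.
Propagation delays (d/s per hop): 0.00408696, 0.0023, 0.000634783, 36.7005, 0.0095 ms; sum = 36.717 ms.
Processing at 4 router(s): 4 × 0.94 ms = 3.76 ms.
End-to-end = 40.99 ms.

40.99 ms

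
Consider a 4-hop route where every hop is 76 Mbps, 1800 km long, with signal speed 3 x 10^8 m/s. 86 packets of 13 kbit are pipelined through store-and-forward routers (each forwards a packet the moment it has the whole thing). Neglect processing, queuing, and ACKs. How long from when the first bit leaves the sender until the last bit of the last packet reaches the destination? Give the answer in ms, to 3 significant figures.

39.2 ms

Per-hop transmission t_tx = L/R = 13000/76000000 = 0.171053 ms.
Per-hop propagation t_prop = 1800000/300000000 = 6 ms.
Pipeline fill: first packet needs 4·t_tx to clear all hops; remaining 85 packets each add one t_tx.
Total = (4+86-1)·t_tx + 4·t_prop = 89·0.171053 + 4·6 = 39.2 ms.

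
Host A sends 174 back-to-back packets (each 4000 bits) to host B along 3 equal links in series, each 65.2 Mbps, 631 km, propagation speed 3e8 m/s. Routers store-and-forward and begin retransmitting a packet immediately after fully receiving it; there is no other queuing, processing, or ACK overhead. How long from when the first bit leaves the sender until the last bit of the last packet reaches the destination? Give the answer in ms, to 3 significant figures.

17.1 ms

Per-hop transmission t_tx = L/R = 4000/65200000 = 0.0613497 ms.
Per-hop propagation t_prop = 631000/300000000 = 2.10333 ms.
Pipeline fill: first packet needs 3·t_tx to clear all hops; remaining 173 packets each add one t_tx.
Total = (3+174-1)·t_tx + 3·t_prop = 176·0.0613497 + 3·2.10333 = 17.1 ms.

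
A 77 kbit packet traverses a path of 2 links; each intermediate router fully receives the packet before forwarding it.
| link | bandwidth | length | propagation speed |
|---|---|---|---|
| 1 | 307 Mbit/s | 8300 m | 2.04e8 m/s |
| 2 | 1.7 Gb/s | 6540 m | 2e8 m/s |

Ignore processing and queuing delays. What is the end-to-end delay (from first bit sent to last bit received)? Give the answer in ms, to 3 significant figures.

L = 77000 bits.
Transmission delays (L/R per hop): 0.250814, 0.0452941 ms; sum = 0.296108 ms.
Propagation delays (d/s per hop): 0.0406863, 0.0327 ms; sum = 0.0733863 ms.
End-to-end = 0.369 ms.

0.369 ms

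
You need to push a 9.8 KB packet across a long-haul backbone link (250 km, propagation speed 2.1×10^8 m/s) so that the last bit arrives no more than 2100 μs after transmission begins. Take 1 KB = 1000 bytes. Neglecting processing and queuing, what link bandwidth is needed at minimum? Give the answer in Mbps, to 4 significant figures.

86.20 Mbps

L = 78400 bits.
Propagation delay = 250000 / 210000000 = 1190.48 μs.
Transmission budget = 2100 − 1190.48 = 909.524 μs.
R ≥ L / t_tx = 78400 bits / 0.000909524 s = 86.20 Mbps.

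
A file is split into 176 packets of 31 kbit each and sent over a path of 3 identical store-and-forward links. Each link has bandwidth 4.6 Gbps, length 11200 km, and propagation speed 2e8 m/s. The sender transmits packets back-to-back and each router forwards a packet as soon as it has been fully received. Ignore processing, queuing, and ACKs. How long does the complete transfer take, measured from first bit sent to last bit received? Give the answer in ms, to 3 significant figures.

169 ms

Per-hop transmission t_tx = L/R = 31000/4600000000 = 0.00673913 ms.
Per-hop propagation t_prop = 11200000/200000000 = 56 ms.
Pipeline fill: first packet needs 3·t_tx to clear all hops; remaining 175 packets each add one t_tx.
Total = (3+176-1)·t_tx + 3·t_prop = 178·0.00673913 + 3·56 = 169 ms.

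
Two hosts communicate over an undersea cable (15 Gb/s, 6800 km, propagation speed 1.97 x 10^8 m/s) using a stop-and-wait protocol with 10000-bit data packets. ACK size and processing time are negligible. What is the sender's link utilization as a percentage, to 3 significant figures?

t_tx = L/R = 10000/15000000000 = 6.66667e-07 s.
t_prop = 6800000/197000000 = 0.0345178 s; RTT = 0.0690355 s.
Cycle = t_tx + RTT = 0.0690362 s.
Utilization = t_tx / cycle = 6.66667e-07/0.0690362 = 0.000966 %.

0.000966 %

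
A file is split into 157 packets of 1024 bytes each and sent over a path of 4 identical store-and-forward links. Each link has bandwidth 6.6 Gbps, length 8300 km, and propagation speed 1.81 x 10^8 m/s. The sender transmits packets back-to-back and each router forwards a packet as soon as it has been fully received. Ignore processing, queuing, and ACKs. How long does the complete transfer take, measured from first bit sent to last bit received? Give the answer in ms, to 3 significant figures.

184 ms

Per-hop transmission t_tx = L/R = 8192/6600000000 = 0.00124121 ms.
Per-hop propagation t_prop = 8300000/181000000 = 45.8564 ms.
Pipeline fill: first packet needs 4·t_tx to clear all hops; remaining 156 packets each add one t_tx.
Total = (4+157-1)·t_tx + 4·t_prop = 160·0.00124121 + 4·45.8564 = 184 ms.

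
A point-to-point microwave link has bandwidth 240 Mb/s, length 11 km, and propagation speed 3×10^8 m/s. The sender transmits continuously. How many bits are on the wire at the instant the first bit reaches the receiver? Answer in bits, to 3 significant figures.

Propagation delay = 11000 / 300000000 = 3.66667e-05 s.
BDP = R × t_prop = 240000000 × 3.66667e-05 = 8800 bits.

8800 bits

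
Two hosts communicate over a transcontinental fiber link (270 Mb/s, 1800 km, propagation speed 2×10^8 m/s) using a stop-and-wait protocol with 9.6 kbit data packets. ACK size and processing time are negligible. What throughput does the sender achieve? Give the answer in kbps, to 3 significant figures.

t_tx = L/R = 9600/270000000 = 3.55556e-05 s.
t_prop = 1800000/200000000 = 0.009 s; RTT = 0.018 s.
Cycle = t_tx + RTT = 0.0180356 s.
Throughput = L / cycle = 9600 / 0.0180356 = 532 kbps.

532 kbps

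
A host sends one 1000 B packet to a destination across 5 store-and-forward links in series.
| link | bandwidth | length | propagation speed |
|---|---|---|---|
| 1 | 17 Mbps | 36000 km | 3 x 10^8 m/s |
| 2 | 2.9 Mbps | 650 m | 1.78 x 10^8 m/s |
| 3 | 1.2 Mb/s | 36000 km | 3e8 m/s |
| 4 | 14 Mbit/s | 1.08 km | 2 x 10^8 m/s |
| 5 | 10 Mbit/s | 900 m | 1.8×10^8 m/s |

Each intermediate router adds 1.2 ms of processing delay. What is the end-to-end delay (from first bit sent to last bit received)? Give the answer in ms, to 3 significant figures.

L = 1000 × 8 = 8000 bits.
Transmission delays (L/R per hop): 0.470588, 2.75862, 6.66667, 0.571429, 0.8 ms; sum = 11.2673 ms.
Propagation delays (d/s per hop): 120, 0.00365169, 120, 0.0054, 0.005 ms; sum = 240.014 ms.
Processing at 4 router(s): 4 × 1.2 ms = 4.8 ms.
End-to-end = 256 ms.

256 ms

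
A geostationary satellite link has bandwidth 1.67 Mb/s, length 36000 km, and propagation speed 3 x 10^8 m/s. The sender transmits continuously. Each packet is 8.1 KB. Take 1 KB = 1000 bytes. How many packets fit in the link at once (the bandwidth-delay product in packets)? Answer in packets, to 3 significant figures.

3.09 packets

Propagation delay = 36000000 / 300000000 = 0.12 s.
BDP = R × t_prop = 1670000 × 0.12 = 200400 bits.
In packets of 64800 bits: 3.09 packets.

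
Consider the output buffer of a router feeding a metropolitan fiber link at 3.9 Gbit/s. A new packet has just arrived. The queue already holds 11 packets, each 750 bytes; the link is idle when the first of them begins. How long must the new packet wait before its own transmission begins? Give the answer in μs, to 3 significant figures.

Each queued packet: L/R = 6000/3900000000 = 1.53846 μs.
11 queued → 16.9231 μs.
Queuing delay = 16.9 μs.

16.9 μs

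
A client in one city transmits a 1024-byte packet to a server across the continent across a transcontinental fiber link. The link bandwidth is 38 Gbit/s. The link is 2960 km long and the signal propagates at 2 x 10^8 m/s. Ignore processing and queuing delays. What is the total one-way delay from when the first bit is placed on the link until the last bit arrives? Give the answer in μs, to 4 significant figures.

L = 1024 × 8 = 8192 bits.
Transmission delay = L/R = 8192 / 38000000000 = 0.215579 μs.
Propagation delay = d/s = 2960000 m / 200000000 m/s = 14800 μs.
Total = 14800 μs.

14800 μs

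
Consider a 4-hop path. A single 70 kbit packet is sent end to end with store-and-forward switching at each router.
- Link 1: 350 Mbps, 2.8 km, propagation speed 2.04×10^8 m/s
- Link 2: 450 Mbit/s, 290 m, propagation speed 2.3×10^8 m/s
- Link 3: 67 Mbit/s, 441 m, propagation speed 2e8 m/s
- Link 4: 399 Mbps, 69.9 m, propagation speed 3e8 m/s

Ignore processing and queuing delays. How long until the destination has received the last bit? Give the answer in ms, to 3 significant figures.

1.59 ms

L = 70000 bits.
Transmission delays (L/R per hop): 0.2, 0.155556, 1.04478, 0.175439 ms; sum = 1.57577 ms.
Propagation delays (d/s per hop): 0.0137255, 0.00126087, 0.002205, 0.000233 ms; sum = 0.0174244 ms.
End-to-end = 1.59 ms.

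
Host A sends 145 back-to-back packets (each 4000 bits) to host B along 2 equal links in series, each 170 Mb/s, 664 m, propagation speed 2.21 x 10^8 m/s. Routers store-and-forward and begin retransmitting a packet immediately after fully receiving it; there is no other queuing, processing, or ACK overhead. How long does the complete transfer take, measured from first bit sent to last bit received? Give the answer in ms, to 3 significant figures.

3.44 ms

Per-hop transmission t_tx = L/R = 4000/170000000 = 0.0235294 ms.
Per-hop propagation t_prop = 664/221000000 = 0.00300452 ms.
Pipeline fill: first packet needs 2·t_tx to clear all hops; remaining 144 packets each add one t_tx.
Total = (2+145-1)·t_tx + 2·t_prop = 146·0.0235294 + 2·0.00300452 = 3.44 ms.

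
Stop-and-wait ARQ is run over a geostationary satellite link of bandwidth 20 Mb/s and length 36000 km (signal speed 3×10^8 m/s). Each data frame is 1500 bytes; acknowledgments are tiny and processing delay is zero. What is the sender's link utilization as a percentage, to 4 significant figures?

0.2494 %

t_tx = L/R = 12000/20000000 = 0.0006 s.
t_prop = 36000000/300000000 = 0.12 s; RTT = 0.24 s.
Cycle = t_tx + RTT = 0.2406 s.
Utilization = t_tx / cycle = 0.0006/0.2406 = 0.2494 %.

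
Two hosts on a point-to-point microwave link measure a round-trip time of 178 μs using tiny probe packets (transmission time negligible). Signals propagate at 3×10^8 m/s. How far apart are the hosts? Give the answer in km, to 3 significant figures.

One-way propagation = RTT/2 = 89 μs.
d = s × t = 300000000 × 8.9e-05 = 26.7 km.

26.7 km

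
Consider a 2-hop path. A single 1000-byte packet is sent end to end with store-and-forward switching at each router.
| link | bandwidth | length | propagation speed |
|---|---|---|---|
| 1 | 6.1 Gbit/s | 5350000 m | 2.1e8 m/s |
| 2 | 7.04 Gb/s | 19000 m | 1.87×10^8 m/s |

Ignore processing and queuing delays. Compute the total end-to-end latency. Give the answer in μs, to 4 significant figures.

L = 1000 × 8 = 8000 bits.
Transmission delays (L/R per hop): 1.31148, 1.13636 μs; sum = 2.44784 μs.
Propagation delays (d/s per hop): 25476.2, 101.604 μs; sum = 25577.8 μs.
End-to-end = 25580 μs.

25580 μs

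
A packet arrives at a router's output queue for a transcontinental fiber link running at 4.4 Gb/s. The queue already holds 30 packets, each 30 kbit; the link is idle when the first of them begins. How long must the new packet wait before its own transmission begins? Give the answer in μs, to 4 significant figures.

Each queued packet: L/R = 30000/4400000000 = 6.81818 μs.
30 queued → 204.545 μs.
Queuing delay = 204.5 μs.

204.5 μs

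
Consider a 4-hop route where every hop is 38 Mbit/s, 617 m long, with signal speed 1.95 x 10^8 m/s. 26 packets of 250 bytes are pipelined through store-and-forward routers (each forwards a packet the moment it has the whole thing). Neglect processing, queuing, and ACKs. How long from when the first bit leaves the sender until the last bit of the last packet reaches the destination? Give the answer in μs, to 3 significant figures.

1540 μs

Per-hop transmission t_tx = L/R = 2000/38000000 = 52.6316 μs.
Per-hop propagation t_prop = 617/195000000 = 3.1641 μs.
Pipeline fill: first packet needs 4·t_tx to clear all hops; remaining 25 packets each add one t_tx.
Total = (4+26-1)·t_tx + 4·t_prop = 29·52.6316 + 4·3.1641 = 1540 μs.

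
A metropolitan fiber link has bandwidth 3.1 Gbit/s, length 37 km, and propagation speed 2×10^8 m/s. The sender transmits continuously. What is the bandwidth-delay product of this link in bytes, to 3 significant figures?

71700 bytes

Propagation delay = 37000 / 200000000 = 0.000185 s.
BDP = R × t_prop = 3100000000 × 0.000185 = 573500 bits.
In bytes: 573500/8 = 71700 bytes.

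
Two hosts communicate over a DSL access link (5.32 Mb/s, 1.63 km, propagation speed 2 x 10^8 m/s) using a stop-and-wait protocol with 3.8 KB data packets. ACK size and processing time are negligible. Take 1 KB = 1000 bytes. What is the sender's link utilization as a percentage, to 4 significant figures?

t_tx = L/R = 30400/5320000 = 0.00571429 s.
t_prop = 1630/200000000 = 8.15e-06 s; RTT = 1.63e-05 s.
Cycle = t_tx + RTT = 0.00573059 s.
Utilization = t_tx / cycle = 0.00571429/0.00573059 = 99.72 %.

99.72 %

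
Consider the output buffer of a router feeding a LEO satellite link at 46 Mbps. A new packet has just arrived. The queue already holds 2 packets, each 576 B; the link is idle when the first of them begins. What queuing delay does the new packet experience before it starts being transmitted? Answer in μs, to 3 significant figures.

200 μs

Each queued packet: L/R = 4608/46000000 = 100.174 μs.
2 queued → 200.348 μs.
Queuing delay = 200 μs.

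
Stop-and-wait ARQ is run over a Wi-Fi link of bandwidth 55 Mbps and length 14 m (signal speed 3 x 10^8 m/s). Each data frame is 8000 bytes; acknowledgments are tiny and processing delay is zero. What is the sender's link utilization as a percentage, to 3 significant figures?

100 %

t_tx = L/R = 64000/55000000 = 0.00116364 s.
t_prop = 14/300000000 = 4.66667e-08 s; RTT = 9.33333e-08 s.
Cycle = t_tx + RTT = 0.00116373 s.
Utilization = t_tx / cycle = 0.00116364/0.00116373 = 100 %.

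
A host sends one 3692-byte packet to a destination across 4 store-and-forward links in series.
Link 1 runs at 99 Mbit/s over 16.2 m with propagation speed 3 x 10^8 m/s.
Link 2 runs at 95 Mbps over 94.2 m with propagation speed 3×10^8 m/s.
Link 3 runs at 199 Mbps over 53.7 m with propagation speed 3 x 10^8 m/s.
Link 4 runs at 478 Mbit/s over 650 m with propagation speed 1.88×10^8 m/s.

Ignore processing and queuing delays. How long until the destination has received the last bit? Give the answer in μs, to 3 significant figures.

L = 3692 × 8 = 29536 bits.
Transmission delays (L/R per hop): 298.343, 310.905, 148.422, 61.7908 μs; sum = 819.462 μs.
Propagation delays (d/s per hop): 0.054, 0.314, 0.179, 3.45745 μs; sum = 4.00445 μs.
End-to-end = 823 μs.

823 μs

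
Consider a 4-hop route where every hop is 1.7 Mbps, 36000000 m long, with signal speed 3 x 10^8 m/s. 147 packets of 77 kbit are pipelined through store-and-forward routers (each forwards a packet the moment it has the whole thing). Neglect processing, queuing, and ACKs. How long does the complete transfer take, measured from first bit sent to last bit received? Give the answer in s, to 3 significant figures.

7.27 s

Per-hop transmission t_tx = L/R = 77000/1700000 = 0.0452941 s.
Per-hop propagation t_prop = 36000000/300000000 = 0.12 s.
Pipeline fill: first packet needs 4·t_tx to clear all hops; remaining 146 packets each add one t_tx.
Total = (4+147-1)·t_tx + 4·t_prop = 150·0.0452941 + 4·0.12 = 7.27 s.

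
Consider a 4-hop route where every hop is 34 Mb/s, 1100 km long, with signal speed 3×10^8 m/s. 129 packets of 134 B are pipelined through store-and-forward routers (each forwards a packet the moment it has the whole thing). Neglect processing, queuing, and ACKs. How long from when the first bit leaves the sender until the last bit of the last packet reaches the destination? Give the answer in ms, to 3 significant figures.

18.8 ms

Per-hop transmission t_tx = L/R = 1072/34000000 = 0.0315294 ms.
Per-hop propagation t_prop = 1100000/300000000 = 3.66667 ms.
Pipeline fill: first packet needs 4·t_tx to clear all hops; remaining 128 packets each add one t_tx.
Total = (4+129-1)·t_tx + 4·t_prop = 132·0.0315294 + 4·3.66667 = 18.8 ms.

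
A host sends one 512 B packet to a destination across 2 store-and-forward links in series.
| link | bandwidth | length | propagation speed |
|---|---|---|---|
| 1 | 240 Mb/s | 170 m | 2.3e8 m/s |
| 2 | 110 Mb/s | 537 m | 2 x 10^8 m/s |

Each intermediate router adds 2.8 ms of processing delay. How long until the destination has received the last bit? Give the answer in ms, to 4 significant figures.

2.858 ms

L = 512 × 8 = 4096 bits.
Transmission delays (L/R per hop): 0.0170667, 0.0372364 ms; sum = 0.054303 ms.
Propagation delays (d/s per hop): 0.00073913, 0.002685 ms; sum = 0.00342413 ms.
Processing at 1 router(s): 1 × 2.8 ms = 2.8 ms.
End-to-end = 2.858 ms.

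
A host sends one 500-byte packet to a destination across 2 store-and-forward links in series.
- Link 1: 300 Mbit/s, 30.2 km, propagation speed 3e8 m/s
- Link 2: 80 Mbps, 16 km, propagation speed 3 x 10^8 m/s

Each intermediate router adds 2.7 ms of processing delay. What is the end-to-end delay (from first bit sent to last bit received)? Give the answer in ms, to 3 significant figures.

2.92 ms

L = 500 × 8 = 4000 bits.
Transmission delays (L/R per hop): 0.0133333, 0.05 ms; sum = 0.0633333 ms.
Propagation delays (d/s per hop): 0.100667, 0.0533333 ms; sum = 0.154 ms.
Processing at 1 router(s): 1 × 2.7 ms = 2.7 ms.
End-to-end = 2.92 ms.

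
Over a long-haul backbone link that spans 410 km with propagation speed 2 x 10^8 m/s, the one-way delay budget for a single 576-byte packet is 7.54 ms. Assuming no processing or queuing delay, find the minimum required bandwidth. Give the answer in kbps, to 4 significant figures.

839.3 kbps

L = 4608 bits.
Propagation delay = 410000 / 200000000 = 2.05 ms.
Transmission budget = 7.54 − 2.05 = 5.49 ms.
R ≥ L / t_tx = 4608 bits / 0.00549 s = 839.3 kbps.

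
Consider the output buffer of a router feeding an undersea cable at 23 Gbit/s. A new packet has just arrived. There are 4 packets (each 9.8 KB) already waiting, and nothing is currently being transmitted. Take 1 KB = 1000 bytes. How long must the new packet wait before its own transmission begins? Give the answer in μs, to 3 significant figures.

Each queued packet: L/R = 78400/23000000000 = 3.4087 μs.
4 queued → 13.6348 μs.
Queuing delay = 13.6 μs.

13.6 μs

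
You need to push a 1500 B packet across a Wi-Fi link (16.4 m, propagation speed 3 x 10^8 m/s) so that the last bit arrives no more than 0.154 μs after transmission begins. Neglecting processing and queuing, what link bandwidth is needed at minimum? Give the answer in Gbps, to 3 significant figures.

121 Gbps

L = 12000 bits.
Propagation delay = 16.4 / 300000000 = 0.0546667 μs.
Transmission budget = 0.154 − 0.0546667 = 0.0993333 μs.
R ≥ L / t_tx = 12000 bits / 9.93333e-08 s = 121 Gbps.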